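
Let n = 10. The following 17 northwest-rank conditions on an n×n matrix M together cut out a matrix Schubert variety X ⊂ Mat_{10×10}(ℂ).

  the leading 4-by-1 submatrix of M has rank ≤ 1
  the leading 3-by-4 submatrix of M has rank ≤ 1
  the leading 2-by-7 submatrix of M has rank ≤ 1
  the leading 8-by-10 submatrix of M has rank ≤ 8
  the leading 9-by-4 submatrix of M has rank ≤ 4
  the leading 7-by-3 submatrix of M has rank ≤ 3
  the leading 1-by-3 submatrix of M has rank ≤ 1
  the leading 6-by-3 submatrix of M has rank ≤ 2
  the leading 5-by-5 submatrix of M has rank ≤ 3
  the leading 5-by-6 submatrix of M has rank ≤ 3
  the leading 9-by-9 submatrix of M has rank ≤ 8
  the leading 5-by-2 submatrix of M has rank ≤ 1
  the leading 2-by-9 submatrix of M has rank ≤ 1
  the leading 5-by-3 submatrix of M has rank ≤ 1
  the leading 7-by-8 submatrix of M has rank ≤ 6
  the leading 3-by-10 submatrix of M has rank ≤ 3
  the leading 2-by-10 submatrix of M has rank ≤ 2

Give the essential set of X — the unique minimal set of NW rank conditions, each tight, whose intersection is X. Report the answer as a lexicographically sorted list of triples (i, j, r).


Computing R[i][j] = min implied NW-rank bound (n=10, 17 conditions):

  R[1]: 1 | 1 | 1 | 1 | 1 | 1 | 1 | 1 | 1 | 1
  R[2]: 1 | 1 | 1 | 1 | 1 | 1 | 1 | 1 | 1 | 2
  R[3]: 1 | 1 | 1 | 1 | 2 | 2 | 2 | 2 | 2 | 3
  R[4]: 1 | 1 | 1 | 2 | 3 | 3 | 3 | 3 | 3 | 4
  R[5]: 1 | 1 | 1 | 2 | 3 | 3 | 4 | 4 | 4 | 5
  R[6]: 1 | 2 | 2 | 3 | 4 | 4 | 5 | 5 | 5 | 6
  R[7]: 1 | 2 | 3 | 4 | 5 | 5 | 6 | 6 | 6 | 7
  R[8]: 1 | 2 | 3 | 4 | 5 | 6 | 7 | 7 | 7 | 8
  R[9]: 1 | 2 | 3 | 4 | 5 | 6 | 7 | 8 | 8 | 9
  R[10]: 1 | 2 | 3 | 4 | 5 | 6 | 7 | 8 | 9 | 10

hence w(1..10) = (1, 10, 5, 4, 7, 2, 3, 6, 8, 9).

Rothe diagram D(w) (16 cells), 4 SE-corners (essential conditions):

[(2, 9, 1), (3, 4, 1), (5, 3, 1), (5, 6, 3)]


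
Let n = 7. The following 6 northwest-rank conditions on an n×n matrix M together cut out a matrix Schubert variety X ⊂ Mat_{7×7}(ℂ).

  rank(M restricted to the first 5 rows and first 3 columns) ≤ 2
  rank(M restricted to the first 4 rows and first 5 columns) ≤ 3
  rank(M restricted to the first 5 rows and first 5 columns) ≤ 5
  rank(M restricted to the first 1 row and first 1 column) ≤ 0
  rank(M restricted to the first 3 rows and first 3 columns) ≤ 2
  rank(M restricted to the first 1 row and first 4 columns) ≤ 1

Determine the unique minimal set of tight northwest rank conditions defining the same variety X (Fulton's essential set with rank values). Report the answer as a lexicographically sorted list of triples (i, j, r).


Propagating the 6 rank bounds to every northwest block:

  R[1]: 0, 1, 1, 1, 1, 1, 1
  R[2]: 1, 2, 2, 2, 2, 2, 2
  R[3]: 1, 2, 2, 3, 3, 3, 3
  R[4]: 1, 2, 2, 3, 3, 4, 4
  R[5]: 1, 2, 2, 3, 4, 5, 5
  R[6]: 1, 2, 3, 4, 5, 6, 6
  R[7]: 1, 2, 3, 4, 5, 6, 7

second differences of R give the permutation w = (2, 1, 4, 6, 5, 3, 7).

3 SE-corners of the 5-cell Rothe diagram give Ess(w):

[(1, 1, 0), (4, 5, 3), (5, 3, 2)]


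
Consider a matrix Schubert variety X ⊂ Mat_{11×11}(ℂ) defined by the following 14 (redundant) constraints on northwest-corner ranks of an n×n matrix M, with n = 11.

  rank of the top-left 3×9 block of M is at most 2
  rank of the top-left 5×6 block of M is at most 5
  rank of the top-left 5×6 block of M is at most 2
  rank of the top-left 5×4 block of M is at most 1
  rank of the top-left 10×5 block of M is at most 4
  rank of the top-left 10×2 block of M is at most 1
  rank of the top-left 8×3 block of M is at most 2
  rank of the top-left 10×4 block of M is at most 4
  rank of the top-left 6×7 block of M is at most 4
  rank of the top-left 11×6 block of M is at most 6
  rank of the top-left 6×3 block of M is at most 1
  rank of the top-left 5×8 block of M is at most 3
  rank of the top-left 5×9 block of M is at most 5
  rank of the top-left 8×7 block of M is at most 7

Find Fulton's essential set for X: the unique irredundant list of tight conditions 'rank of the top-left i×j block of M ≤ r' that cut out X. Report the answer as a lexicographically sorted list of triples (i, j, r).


Reconstructing r_w from the 14 given conditions:

  row 1: 1  1  1  1  1  1  1  1  1  1  1
  row 2: 1  1  1  1  2  2  2  2  2  2  2
  row 3: 1  1  1  1  2  2  2  2  2  3  3
  row 4: 1  1  1  1  2  2  3  3  3  4  4
  row 5: 1  1  1  1  2  2  3  3  4  5  5
  row 6: 1  1  1  2  3  3  4  4  5  6  6
  row 7: 1  1  2  3  4  4  5  5  6  7  7
  row 8: 1  1  2  3  4  5  6  6  7  8  8
  row 9: 1  1  2  3  4  5  6  7  8  9  9
  row 10: 1  1  2  3  4  5  6  7  8  9  10
  row 11: 1  2  3  4  5  6  7  8  9  10  11

so w = (1, 5, 10, 7, 9, 4, 3, 6, 8, 11, 2).

|D(w)|=25, |Ess(w)|=6:

[(3, 9, 2), (5, 4, 1), (5, 6, 2), (5, 8, 3), (6, 3, 1), (10, 2, 1)]


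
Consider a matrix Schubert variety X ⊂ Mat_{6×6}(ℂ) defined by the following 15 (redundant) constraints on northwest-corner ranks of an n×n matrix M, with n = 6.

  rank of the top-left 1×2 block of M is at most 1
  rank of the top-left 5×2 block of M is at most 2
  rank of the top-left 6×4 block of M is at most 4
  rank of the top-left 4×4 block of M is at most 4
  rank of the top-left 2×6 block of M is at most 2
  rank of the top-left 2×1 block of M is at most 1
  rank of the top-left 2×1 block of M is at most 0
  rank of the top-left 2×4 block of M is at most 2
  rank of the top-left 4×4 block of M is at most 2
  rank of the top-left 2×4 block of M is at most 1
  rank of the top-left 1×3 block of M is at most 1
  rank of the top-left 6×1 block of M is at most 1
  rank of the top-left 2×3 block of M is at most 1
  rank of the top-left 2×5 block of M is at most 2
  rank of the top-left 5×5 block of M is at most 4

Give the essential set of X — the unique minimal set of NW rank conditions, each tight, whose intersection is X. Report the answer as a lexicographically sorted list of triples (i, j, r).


Recovering R(i,j) via the rank-extension bound from the 15 conditions:

  i=1: 0 1 1 1 1 1
  i=2: 0 1 1 1 2 2
  i=3: 1 2 2 2 3 3
  i=4: 1 2 2 2 3 4
  i=5: 1 2 3 3 4 5
  i=6: 1 2 3 4 5 6

giving w = (2, 5, 1, 6, 3, 4) via Δ²R.

|D(w)|=6, |Ess(w)|=3:

[(2, 1, 0), (2, 4, 1), (4, 4, 2)]


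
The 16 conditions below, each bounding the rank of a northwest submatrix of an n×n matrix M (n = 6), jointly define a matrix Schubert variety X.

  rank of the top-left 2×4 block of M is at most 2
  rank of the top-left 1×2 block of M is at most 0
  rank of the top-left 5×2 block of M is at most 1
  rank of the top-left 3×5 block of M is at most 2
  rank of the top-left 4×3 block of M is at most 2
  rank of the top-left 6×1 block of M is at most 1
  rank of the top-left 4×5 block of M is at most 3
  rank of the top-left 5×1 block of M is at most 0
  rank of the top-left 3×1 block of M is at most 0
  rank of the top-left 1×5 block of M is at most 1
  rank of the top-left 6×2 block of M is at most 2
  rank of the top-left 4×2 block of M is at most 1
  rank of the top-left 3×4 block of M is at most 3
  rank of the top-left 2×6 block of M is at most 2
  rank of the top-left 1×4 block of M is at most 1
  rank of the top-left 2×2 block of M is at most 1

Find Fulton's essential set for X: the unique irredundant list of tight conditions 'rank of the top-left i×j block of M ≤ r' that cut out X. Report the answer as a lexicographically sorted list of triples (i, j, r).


Reconstructing r_w from the 16 given conditions:

  0 | 0 | 1 | 1 | 1 | 1
  0 | 1 | 2 | 2 | 2 | 2
  0 | 1 | 2 | 2 | 2 | 3
  0 | 1 | 2 | 3 | 3 | 4
  0 | 1 | 2 | 3 | 4 | 5
  1 | 2 | 3 | 4 | 5 | 6

reading off 1-entries of Δ²R: w = (3, 2, 6, 4, 5, 1).

Fulton essential set (3 of the 8 Rothe cells):

[(1, 2, 0), (3, 5, 2), (5, 1, 0)]


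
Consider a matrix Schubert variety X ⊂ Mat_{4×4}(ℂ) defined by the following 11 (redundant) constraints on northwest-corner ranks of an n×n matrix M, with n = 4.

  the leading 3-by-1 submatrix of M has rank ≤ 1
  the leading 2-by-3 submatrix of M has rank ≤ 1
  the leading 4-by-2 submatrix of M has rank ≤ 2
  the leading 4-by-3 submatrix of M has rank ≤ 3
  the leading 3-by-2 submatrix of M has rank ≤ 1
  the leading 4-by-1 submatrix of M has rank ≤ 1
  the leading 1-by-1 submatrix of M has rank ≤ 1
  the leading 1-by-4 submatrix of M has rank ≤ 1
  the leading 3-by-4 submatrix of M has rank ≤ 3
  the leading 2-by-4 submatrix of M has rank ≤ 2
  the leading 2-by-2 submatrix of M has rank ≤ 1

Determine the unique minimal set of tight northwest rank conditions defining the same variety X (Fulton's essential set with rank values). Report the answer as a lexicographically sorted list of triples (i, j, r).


Computing R[i][j] = min implied NW-rank bound (n=4, 11 conditions):

  i=1: 1 1 1 1
  i=2: 1 1 1 2
  i=3: 1 1 2 3
  i=4: 1 2 3 4

giving w = (1, 4, 3, 2) via Δ²R.

ℓ(w)=3; the 2 essential cells (i,j,r):

[(2, 3, 1), (3, 2, 1)]


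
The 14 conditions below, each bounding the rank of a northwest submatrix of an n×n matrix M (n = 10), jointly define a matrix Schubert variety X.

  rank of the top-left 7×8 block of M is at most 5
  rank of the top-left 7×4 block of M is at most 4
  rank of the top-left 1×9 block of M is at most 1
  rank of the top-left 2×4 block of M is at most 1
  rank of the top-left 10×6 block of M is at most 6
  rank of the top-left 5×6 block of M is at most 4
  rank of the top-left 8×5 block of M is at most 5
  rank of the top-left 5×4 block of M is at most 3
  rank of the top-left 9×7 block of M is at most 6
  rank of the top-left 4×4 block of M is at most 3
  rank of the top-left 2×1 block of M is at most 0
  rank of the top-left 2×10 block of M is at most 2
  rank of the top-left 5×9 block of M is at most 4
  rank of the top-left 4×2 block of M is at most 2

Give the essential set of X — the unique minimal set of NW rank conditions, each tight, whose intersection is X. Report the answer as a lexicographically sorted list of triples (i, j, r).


Computing R[i][j] = min implied NW-rank bound (n=10, 14 conditions):

  R[1]: 0, 1, 1, 1, 1, 1, 1, 1, 1, 1
  R[2]: 0, 1, 1, 1, 2, 2, 2, 2, 2, 2
  R[3]: 1, 2, 2, 2, 3, 3, 3, 3, 3, 3
  R[4]: 1, 2, 3, 3, 4, 4, 4, 4, 4, 4
  R[5]: 1, 2, 3, 3, 4, 4, 4, 4, 4, 5
  R[6]: 1, 2, 3, 4, 5, 5, 5, 5, 5, 6
  R[7]: 1, 2, 3, 4, 5, 5, 5, 5, 6, 7
  R[8]: 1, 2, 3, 4, 5, 6, 6, 6, 7, 8
  R[9]: 1, 2, 3, 4, 5, 6, 6, 7, 8, 9
  R[10]: 1, 2, 3, 4, 5, 6, 7, 8, 9, 10

reading off 1-entries of Δ²R: w = (2, 5, 1, 3, 10, 4, 9, 6, 8, 7).

Rothe diagram D(w) (13 cells), 6 SE-corners (essential conditions):

[(2, 1, 0), (2, 4, 1), (5, 4, 3), (5, 9, 4), (7, 8, 5), (9, 7, 6)]


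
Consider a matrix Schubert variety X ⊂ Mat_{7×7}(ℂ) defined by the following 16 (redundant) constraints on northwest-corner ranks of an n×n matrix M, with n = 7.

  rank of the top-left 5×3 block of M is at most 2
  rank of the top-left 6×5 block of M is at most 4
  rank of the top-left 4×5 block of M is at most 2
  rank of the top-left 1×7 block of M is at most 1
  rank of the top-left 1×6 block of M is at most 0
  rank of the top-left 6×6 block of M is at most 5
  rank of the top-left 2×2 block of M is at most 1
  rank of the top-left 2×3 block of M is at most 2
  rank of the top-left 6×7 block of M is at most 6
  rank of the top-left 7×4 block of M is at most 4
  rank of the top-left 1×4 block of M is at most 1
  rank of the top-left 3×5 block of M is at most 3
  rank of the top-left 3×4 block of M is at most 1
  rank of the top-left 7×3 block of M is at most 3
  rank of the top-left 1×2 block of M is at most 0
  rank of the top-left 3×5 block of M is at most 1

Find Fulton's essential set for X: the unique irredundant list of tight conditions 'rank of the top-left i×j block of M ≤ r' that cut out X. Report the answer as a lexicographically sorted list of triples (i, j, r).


Reconstructing r_w from the 16 given conditions:

  R[1]: 0 0 0 0 0 0 1
  R[2]: 1 1 1 1 1 1 2
  R[3]: 1 1 1 1 1 2 3
  R[4]: 1 2 2 2 2 3 4
  R[5]: 1 2 2 3 3 4 5
  R[6]: 1 2 3 4 4 5 6
  R[7]: 1 2 3 4 5 6 7

so w = (7, 1, 6, 2, 4, 3, 5).

Fulton essential set (3 of the 11 Rothe cells):

[(1, 6, 0), (3, 5, 1), (5, 3, 2)]


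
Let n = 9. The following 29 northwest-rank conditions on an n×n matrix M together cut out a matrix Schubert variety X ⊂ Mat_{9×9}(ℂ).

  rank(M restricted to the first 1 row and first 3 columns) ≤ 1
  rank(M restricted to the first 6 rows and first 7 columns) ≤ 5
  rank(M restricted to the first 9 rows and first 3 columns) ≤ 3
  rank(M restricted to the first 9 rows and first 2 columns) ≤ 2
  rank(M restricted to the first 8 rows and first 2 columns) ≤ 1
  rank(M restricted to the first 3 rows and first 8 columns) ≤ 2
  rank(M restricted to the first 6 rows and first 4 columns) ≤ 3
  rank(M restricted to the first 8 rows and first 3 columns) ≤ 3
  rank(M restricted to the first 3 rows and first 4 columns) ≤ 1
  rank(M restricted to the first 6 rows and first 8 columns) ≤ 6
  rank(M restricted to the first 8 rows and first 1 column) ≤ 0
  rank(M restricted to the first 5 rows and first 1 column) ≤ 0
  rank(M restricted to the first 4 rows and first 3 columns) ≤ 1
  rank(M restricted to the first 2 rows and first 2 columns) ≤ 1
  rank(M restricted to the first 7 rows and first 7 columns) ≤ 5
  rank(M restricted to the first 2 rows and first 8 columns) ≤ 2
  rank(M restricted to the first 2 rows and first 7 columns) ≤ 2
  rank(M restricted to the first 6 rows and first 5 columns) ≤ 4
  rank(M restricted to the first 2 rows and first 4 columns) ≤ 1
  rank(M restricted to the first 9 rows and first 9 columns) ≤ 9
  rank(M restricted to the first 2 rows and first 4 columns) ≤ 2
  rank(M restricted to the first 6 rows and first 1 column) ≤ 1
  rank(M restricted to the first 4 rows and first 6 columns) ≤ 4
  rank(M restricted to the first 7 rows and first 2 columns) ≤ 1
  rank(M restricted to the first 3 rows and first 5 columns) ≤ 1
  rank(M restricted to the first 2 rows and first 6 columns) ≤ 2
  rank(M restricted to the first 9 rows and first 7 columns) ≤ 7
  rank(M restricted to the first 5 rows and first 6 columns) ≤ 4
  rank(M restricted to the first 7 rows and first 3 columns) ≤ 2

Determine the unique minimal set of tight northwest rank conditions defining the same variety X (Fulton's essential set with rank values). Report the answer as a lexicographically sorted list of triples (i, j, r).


Reconstructing r_w from the 29 given conditions:

  row 1: 0, 1, 1, 1, 1, 1, 1, 1, 1
  row 2: 0, 1, 1, 1, 1, 2, 2, 2, 2
  row 3: 0, 1, 1, 1, 1, 2, 2, 2, 3
  row 4: 0, 1, 1, 2, 2, 3, 3, 3, 4
  row 5: 0, 1, 2, 3, 3, 4, 4, 4, 5
  row 6: 0, 1, 2, 3, 4, 5, 5, 5, 6
  row 7: 0, 1, 2, 3, 4, 5, 5, 6, 7
  row 8: 0, 1, 2, 3, 4, 5, 6, 7, 8
  row 9: 1, 2, 3, 4, 5, 6, 7, 8, 9

hence w(1..9) = (2, 6, 9, 4, 3, 5, 8, 7, 1).

5 SE-corners of the 18-cell Rothe diagram give Ess(w):

[(3, 5, 1), (3, 8, 2), (4, 3, 1), (7, 7, 5), (8, 1, 0)]


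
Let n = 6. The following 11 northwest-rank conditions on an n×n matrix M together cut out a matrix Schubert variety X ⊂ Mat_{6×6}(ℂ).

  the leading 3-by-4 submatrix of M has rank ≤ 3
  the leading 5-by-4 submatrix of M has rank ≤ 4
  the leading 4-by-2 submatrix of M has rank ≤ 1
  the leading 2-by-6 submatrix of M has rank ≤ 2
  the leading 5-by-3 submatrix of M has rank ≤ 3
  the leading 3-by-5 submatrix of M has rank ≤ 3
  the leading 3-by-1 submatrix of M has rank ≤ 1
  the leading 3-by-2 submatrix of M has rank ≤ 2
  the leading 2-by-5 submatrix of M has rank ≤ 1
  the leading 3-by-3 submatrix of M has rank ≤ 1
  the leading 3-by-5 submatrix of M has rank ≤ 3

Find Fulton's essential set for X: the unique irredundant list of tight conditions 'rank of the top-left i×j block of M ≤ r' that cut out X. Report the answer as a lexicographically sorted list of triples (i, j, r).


Rank table r_w(6×6) implied by the 11 constraints:

  i=1: 1  1  1  1  1  1
  i=2: 1  1  1  1  1  2
  i=3: 1  1  1  2  2  3
  i=4: 1  1  2  3  3  4
  i=5: 1  2  3  4  4  5
  i=6: 1  2  3  4  5  6

the unique w with this rank table is (1, 6, 4, 3, 2, 5).

Rothe diagram D(w) (7 cells), 3 SE-corners (essential conditions):

[(2, 5, 1), (3, 3, 1), (4, 2, 1)]


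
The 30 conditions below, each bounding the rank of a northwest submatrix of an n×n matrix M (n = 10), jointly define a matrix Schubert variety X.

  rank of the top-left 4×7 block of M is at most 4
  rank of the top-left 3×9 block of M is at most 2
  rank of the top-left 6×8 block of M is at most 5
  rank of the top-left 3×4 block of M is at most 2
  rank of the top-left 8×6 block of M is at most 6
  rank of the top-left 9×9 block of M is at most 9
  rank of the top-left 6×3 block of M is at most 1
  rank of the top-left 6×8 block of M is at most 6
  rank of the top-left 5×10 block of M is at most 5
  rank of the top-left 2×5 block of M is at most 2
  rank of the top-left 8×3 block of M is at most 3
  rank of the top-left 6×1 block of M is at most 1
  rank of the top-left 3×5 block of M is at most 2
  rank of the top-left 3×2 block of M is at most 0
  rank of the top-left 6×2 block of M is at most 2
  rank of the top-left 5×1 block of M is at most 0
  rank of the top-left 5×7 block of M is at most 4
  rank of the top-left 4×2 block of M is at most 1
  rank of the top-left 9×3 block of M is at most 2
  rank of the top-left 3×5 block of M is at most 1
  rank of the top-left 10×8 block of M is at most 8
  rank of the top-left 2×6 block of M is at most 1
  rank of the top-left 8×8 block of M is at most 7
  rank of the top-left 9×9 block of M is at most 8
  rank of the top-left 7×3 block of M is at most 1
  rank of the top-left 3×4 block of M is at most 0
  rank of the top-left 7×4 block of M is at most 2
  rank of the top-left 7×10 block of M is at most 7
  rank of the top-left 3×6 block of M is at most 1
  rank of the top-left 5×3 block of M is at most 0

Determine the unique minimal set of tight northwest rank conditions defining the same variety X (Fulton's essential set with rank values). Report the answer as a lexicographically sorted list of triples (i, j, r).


The tightest implied rank at each (i,j), from the 30 conditions:

  R[1]: 0 | 0 | 0 | 0 | 1 | 1 | 1 | 1 | 1 | 1
  R[2]: 0 | 0 | 0 | 0 | 1 | 1 | 2 | 2 | 2 | 2
  R[3]: 0 | 0 | 0 | 0 | 1 | 1 | 2 | 2 | 2 | 3
  R[4]: 0 | 0 | 0 | 1 | 2 | 2 | 3 | 3 | 3 | 4
  R[5]: 0 | 0 | 0 | 1 | 2 | 3 | 4 | 4 | 4 | 5
  R[6]: 1 | 1 | 1 | 2 | 3 | 4 | 5 | 5 | 5 | 6
  R[7]: 1 | 1 | 1 | 2 | 3 | 4 | 5 | 6 | 6 | 7
  R[8]: 1 | 2 | 2 | 3 | 4 | 5 | 6 | 7 | 7 | 8
  R[9]: 1 | 2 | 2 | 3 | 4 | 5 | 6 | 7 | 8 | 9
  R[10]: 1 | 2 | 3 | 4 | 5 | 6 | 7 | 8 | 9 | 10

reading off 1-entries of Δ²R: w = (5, 7, 10, 4, 6, 1, 8, 2, 9, 3).

6 SE-corners of the 25-cell Rothe diagram give Ess(w):

[(3, 4, 0), (3, 6, 1), (3, 9, 2), (5, 3, 0), (7, 3, 1), (9, 3, 2)]


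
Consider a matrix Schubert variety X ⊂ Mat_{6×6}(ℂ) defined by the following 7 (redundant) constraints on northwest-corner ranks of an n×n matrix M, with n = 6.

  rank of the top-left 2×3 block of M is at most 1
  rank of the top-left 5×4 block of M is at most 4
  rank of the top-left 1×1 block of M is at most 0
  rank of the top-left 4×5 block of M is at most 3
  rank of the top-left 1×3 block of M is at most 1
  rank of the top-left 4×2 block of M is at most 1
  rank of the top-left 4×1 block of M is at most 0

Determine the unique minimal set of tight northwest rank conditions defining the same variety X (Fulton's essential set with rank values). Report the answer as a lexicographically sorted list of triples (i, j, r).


Rank table r_w(6×6) implied by the 7 constraints:

  i=1: 0 1 1 1 1 1
  i=2: 0 1 1 2 2 2
  i=3: 0 1 2 3 3 3
  i=4: 0 1 2 3 3 4
  i=5: 1 2 3 4 4 5
  i=6: 1 2 3 4 5 6

hence w(1..6) = (2, 4, 3, 6, 1, 5).

Fulton essential set (3 of the 6 Rothe cells):

[(2, 3, 1), (4, 1, 0), (4, 5, 3)]


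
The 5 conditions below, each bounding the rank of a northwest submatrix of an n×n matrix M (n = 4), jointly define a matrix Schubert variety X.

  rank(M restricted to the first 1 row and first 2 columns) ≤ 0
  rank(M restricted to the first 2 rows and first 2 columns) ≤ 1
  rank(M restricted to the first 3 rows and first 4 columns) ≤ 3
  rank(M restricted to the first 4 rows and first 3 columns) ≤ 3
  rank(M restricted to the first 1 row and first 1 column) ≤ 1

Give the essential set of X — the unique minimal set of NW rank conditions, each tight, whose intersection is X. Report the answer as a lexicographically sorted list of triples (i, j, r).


Recovering R(i,j) via the rank-extension bound from the 5 conditions:

  R[1]: 0  0  1  1
  R[2]: 1  1  2  2
  R[3]: 1  2  3  3
  R[4]: 1  2  3  4

giving w = (3, 1, 2, 4) via Δ²R.

|D(w)|=2, |Ess(w)|=1:

[(1, 2, 0)]


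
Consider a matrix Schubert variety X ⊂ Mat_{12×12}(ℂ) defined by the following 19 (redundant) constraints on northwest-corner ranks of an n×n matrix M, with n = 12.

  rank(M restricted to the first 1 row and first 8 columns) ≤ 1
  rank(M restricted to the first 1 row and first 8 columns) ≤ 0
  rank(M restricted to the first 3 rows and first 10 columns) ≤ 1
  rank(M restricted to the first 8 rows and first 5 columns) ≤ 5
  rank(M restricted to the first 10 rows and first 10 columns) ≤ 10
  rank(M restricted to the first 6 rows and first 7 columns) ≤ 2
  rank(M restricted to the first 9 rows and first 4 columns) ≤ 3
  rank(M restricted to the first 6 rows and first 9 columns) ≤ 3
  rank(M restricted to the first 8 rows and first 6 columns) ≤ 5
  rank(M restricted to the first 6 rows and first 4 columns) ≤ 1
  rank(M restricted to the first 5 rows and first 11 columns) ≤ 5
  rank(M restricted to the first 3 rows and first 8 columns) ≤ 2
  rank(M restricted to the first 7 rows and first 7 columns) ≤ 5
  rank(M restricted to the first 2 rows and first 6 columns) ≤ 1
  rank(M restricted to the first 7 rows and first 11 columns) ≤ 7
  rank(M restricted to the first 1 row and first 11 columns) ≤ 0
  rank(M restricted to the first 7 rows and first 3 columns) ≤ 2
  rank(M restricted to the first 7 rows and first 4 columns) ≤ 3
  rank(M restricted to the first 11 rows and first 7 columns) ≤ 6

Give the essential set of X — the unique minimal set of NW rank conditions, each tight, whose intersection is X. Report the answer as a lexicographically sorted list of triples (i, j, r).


Recovering R(i,j) via the rank-extension bound from the 19 conditions:

  row 1: 0 0 0 0 0 0 0 0 0 0 0 1
  row 2: 1 1 1 1 1 1 1 1 1 1 1 2
  row 3: 1 1 1 1 1 1 1 1 1 1 2 3
  row 4: 1 1 1 1 2 2 2 2 2 2 3 4
  row 5: 1 1 1 1 2 2 2 3 3 3 4 5
  row 6: 1 1 1 1 2 2 2 3 3 4 5 6
  row 7: 1 2 2 2 3 3 3 4 4 5 6 7
  row 8: 1 2 3 3 4 4 4 5 5 6 7 8
  row 9: 1 2 3 3 4 5 5 6 6 7 8 9
  row 10: 1 2 3 4 5 6 6 7 7 8 9 10
  row 11: 1 2 3 4 5 6 6 7 8 9 10 11
  row 12: 1 2 3 4 5 6 7 8 9 10 11 12

the unique w with this rank table is (12, 1, 11, 5, 8, 10, 2, 3, 6, 4, 9, 7).

|D(w)|=36, |Ess(w)|=7:

[(1, 11, 0), (3, 10, 1), (6, 4, 1), (6, 7, 2), (6, 9, 3), (9, 4, 3), (11, 7, 6)]


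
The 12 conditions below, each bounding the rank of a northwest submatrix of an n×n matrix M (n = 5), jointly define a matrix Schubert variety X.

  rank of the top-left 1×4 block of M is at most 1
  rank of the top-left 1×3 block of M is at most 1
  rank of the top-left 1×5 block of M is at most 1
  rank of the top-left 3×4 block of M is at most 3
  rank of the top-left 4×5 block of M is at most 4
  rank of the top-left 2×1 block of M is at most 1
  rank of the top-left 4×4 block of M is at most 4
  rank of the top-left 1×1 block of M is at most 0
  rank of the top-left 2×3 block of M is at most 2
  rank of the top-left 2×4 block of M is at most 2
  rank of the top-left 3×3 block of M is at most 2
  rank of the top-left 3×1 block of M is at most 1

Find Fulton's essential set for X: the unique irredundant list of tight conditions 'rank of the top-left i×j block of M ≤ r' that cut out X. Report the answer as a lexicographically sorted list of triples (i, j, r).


The tightest implied rank at each (i,j), from the 12 conditions:

  R[1]: 0 1 1 1 1
  R[2]: 1 2 2 2 2
  R[3]: 1 2 2 3 3
  R[4]: 1 2 3 4 4
  R[5]: 1 2 3 4 5

hence w(1..5) = (2, 1, 4, 3, 5).

Rothe diagram D(w) (2 cells), 2 SE-corners (essential conditions):

[(1, 1, 0), (3, 3, 2)]


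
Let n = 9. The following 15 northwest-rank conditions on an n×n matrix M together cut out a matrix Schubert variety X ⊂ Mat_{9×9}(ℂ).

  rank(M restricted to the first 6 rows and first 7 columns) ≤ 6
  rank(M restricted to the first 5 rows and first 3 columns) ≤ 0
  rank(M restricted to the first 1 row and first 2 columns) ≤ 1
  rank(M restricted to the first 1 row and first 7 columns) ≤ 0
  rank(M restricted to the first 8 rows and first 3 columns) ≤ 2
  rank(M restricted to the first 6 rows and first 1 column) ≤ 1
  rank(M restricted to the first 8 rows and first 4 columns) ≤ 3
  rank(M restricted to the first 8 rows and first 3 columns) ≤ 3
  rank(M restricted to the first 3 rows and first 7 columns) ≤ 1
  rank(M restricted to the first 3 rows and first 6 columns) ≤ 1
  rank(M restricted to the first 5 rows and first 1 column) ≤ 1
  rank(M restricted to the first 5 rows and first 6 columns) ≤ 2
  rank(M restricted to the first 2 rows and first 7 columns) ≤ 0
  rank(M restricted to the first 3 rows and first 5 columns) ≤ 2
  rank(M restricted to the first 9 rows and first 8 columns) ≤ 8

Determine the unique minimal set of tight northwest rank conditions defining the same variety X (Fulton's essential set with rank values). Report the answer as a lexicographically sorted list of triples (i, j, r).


Reconstructing r_w from the 15 given conditions:

  row 1: 0 | 0 | 0 | 0 | 0 | 0 | 0 | 1 | 1
  row 2: 0 | 0 | 0 | 0 | 0 | 0 | 0 | 1 | 2
  row 3: 0 | 0 | 0 | 1 | 1 | 1 | 1 | 2 | 3
  row 4: 0 | 0 | 0 | 1 | 2 | 2 | 2 | 3 | 4
  row 5: 0 | 0 | 0 | 1 | 2 | 2 | 3 | 4 | 5
  row 6: 1 | 1 | 1 | 2 | 3 | 3 | 4 | 5 | 6
  row 7: 1 | 2 | 2 | 3 | 4 | 4 | 5 | 6 | 7
  row 8: 1 | 2 | 2 | 3 | 4 | 5 | 6 | 7 | 8
  row 9: 1 | 2 | 3 | 4 | 5 | 6 | 7 | 8 | 9

giving w = (8, 9, 4, 5, 7, 1, 2, 6, 3) via Δ²R.

ℓ(w)=25; the 4 essential cells (i,j,r):

[(2, 7, 0), (5, 3, 0), (5, 6, 2), (8, 3, 2)]


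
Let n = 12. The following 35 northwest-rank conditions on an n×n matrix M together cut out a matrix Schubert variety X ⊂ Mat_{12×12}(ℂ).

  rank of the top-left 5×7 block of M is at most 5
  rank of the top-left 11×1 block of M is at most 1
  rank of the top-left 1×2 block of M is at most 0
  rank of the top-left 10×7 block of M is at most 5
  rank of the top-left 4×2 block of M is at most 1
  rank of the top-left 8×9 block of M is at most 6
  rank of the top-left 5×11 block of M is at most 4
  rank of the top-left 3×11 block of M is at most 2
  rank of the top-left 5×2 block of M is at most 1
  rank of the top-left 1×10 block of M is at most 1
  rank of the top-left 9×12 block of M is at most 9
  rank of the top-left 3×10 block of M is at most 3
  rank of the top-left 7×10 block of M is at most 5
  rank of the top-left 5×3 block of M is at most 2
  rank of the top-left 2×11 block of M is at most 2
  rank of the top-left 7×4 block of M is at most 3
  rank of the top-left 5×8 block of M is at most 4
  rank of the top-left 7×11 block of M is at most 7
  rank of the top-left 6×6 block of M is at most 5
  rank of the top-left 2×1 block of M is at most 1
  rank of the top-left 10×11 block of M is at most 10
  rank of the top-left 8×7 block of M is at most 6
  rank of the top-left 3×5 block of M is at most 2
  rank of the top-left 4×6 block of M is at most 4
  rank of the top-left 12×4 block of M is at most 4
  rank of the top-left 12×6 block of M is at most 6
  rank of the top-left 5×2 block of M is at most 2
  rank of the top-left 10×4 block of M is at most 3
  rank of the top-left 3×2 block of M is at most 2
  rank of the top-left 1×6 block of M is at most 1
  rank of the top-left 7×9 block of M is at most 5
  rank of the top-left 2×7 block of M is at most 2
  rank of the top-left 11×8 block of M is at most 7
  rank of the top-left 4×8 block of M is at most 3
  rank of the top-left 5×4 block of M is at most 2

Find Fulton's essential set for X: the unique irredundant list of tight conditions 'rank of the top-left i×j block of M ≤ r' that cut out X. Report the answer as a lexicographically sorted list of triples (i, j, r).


Recovering R(i,j) via the rank-extension bound from the 35 conditions:

  row 1: 0 | 0 | 1 | 1 | 1 | 1 | 1 | 1 | 1 | 1 | 1 | 1
  row 2: 1 | 1 | 2 | 2 | 2 | 2 | 2 | 2 | 2 | 2 | 2 | 2
  row 3: 1 | 1 | 2 | 2 | 2 | 2 | 2 | 2 | 2 | 2 | 2 | 3
  row 4: 1 | 1 | 2 | 2 | 3 | 3 | 3 | 3 | 3 | 3 | 3 | 4
  row 5: 1 | 1 | 2 | 2 | 3 | 4 | 4 | 4 | 4 | 4 | 4 | 5
  row 6: 1 | 2 | 3 | 3 | 4 | 5 | 5 | 5 | 5 | 5 | 5 | 6
  row 7: 1 | 2 | 3 | 3 | 4 | 5 | 5 | 5 | 5 | 5 | 6 | 7
  row 8: 1 | 2 | 3 | 3 | 4 | 5 | 5 | 6 | 6 | 6 | 7 | 8
  row 9: 1 | 2 | 3 | 3 | 4 | 5 | 5 | 6 | 7 | 7 | 8 | 9
  row 10: 1 | 2 | 3 | 3 | 4 | 5 | 5 | 6 | 7 | 8 | 9 | 10
  row 11: 1 | 2 | 3 | 4 | 5 | 6 | 6 | 7 | 8 | 9 | 10 | 11
  row 12: 1 | 2 | 3 | 4 | 5 | 6 | 7 | 8 | 9 | 10 | 11 | 12

hence w(1..12) = (3, 1, 12, 5, 6, 2, 11, 8, 9, 10, 4, 7).

Rothe diagram D(w) (26 cells), 7 SE-corners (essential conditions):

[(1, 2, 0), (3, 11, 2), (5, 2, 1), (5, 4, 2), (7, 10, 5), (10, 4, 3), (10, 7, 5)]


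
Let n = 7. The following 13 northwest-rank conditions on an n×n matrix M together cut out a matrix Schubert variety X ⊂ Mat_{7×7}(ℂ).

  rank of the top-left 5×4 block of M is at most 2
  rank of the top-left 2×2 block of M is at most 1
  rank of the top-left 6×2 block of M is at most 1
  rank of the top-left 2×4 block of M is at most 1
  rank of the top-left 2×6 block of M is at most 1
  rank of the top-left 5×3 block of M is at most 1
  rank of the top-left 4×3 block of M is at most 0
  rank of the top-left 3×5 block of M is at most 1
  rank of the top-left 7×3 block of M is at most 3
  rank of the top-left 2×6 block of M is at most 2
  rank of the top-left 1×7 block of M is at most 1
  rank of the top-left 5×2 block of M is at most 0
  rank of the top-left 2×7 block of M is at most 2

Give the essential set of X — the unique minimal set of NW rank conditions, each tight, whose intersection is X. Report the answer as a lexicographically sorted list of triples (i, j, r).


Propagating the 13 rank bounds to every northwest block:

  row 1: 0  0  0  1  1  1  1
  row 2: 0  0  0  1  1  1  2
  row 3: 0  0  0  1  1  2  3
  row 4: 0  0  0  1  2  3  4
  row 5: 0  0  1  2  3  4  5
  row 6: 1  1  2  3  4  5  6
  row 7: 1  2  3  4  5  6  7

reading off 1-entries of Δ²R: w = (4, 7, 6, 5, 3, 1, 2).

Rothe diagram D(w) (17 cells), 4 SE-corners (essential conditions):

[(2, 6, 1), (3, 5, 1), (4, 3, 0), (5, 2, 0)]


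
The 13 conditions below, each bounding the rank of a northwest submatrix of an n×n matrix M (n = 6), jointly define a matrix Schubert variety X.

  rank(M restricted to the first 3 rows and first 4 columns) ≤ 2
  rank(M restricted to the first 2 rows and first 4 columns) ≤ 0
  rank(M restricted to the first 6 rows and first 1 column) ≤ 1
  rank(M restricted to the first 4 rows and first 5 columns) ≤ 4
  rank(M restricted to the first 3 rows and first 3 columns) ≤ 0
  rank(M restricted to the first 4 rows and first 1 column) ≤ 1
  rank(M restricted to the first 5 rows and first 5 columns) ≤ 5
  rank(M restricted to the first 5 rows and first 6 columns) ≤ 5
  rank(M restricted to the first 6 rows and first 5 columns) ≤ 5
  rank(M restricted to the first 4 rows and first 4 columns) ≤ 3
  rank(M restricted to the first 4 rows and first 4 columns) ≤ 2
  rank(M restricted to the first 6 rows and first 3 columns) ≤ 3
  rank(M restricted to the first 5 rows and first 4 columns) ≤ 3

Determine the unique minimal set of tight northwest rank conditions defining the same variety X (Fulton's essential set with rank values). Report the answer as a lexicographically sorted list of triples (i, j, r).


The tightest implied rank at each (i,j), from the 13 conditions:

  R[1]: 0  0  0  0  1  1
  R[2]: 0  0  0  0  1  2
  R[3]: 0  0  0  1  2  3
  R[4]: 1  1  1  2  3  4
  R[5]: 1  2  2  3  4  5
  R[6]: 1  2  3  4  5  6

so w = (5, 6, 4, 1, 2, 3).

Rothe diagram D(w) (11 cells), 2 SE-corners (essential conditions):

[(2, 4, 0), (3, 3, 0)]


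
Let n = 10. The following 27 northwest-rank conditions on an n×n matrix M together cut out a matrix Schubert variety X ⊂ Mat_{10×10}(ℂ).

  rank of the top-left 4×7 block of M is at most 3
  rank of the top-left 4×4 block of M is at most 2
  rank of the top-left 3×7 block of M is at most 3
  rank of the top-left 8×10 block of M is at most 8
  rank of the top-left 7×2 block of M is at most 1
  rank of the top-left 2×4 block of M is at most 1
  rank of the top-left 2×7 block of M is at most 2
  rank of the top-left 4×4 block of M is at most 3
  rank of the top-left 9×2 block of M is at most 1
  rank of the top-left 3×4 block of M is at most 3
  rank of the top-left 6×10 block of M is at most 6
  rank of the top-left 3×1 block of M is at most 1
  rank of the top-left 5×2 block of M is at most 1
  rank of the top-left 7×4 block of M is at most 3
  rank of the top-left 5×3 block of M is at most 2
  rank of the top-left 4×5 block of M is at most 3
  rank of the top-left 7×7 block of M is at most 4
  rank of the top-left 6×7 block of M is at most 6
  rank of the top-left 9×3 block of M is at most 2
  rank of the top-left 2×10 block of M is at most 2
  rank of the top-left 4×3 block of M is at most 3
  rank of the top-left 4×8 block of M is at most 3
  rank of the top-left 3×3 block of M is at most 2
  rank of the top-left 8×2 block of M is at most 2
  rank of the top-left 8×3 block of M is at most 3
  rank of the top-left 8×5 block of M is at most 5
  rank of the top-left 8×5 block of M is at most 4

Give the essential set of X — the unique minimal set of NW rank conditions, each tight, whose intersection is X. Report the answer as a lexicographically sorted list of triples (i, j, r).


Rank table r_w(10×10) implied by the 27 constraints:

  row 1: 1  1  1  1  1  1  1  1  1  1
  row 2: 1  1  1  1  2  2  2  2  2  2
  row 3: 1  1  2  2  3  3  3  3  3  3
  row 4: 1  1  2  2  3  3  3  3  4  4
  row 5: 1  1  2  3  4  4  4  4  5  5
  row 6: 1  1  2  3  4  4  4  5  6  6
  row 7: 1  1  2  3  4  4  4  5  6  7
  row 8: 1  1  2  3  4  5  5  6  7  8
  row 9: 1  1  2  3  4  5  6  7  8  9
  row 10: 1  2  3  4  5  6  7  8  9  10

so w = (1, 5, 3, 9, 4, 8, 10, 6, 7, 2).

D(w) has 18 cells with 5 SE-corners; essential set:

[(2, 4, 1), (4, 4, 2), (4, 8, 3), (7, 7, 4), (9, 2, 1)]


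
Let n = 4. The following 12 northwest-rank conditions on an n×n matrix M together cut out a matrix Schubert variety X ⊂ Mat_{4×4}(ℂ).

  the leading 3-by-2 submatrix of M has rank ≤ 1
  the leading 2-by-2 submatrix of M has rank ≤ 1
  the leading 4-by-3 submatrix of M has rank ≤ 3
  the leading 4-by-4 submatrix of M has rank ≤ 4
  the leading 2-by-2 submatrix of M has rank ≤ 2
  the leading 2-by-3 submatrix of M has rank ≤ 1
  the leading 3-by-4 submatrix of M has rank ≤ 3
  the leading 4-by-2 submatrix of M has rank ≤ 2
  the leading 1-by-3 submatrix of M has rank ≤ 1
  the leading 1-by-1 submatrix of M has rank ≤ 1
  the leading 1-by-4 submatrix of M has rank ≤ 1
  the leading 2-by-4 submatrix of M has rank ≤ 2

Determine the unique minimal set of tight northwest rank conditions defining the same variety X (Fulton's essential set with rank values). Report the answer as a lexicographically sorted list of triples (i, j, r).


Reconstructing r_w from the 12 given conditions:

  i=1: 1 | 1 | 1 | 1
  i=2: 1 | 1 | 1 | 2
  i=3: 1 | 1 | 2 | 3
  i=4: 1 | 2 | 3 | 4

giving w = (1, 4, 3, 2) via Δ²R.

2 SE-corners of the 3-cell Rothe diagram give Ess(w):

[(2, 3, 1), (3, 2, 1)]


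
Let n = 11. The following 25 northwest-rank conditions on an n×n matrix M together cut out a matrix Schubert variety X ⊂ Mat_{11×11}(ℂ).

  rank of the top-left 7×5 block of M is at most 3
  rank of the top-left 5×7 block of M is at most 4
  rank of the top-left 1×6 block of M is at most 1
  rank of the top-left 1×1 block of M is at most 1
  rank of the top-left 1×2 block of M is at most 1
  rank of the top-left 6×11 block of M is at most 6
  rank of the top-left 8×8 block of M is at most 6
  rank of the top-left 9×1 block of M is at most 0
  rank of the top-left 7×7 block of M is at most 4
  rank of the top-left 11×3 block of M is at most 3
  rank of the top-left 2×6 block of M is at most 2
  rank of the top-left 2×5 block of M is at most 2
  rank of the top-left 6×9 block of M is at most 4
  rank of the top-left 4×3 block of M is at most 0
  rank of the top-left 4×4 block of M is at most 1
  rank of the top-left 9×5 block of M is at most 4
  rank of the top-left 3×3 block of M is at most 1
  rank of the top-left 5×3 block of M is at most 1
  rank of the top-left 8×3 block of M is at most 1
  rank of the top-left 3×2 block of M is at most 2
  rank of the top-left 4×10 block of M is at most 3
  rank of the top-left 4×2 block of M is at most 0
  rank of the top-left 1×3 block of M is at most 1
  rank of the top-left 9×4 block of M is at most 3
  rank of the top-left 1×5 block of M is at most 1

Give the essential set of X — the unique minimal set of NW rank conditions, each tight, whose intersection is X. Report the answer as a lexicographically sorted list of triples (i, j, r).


Rank table r_w(11×11) implied by the 25 constraints:

  R[1]: 0, 0, 0, 1, 1, 1, 1, 1, 1, 1, 1
  R[2]: 0, 0, 0, 1, 2, 2, 2, 2, 2, 2, 2
  R[3]: 0, 0, 0, 1, 2, 3, 3, 3, 3, 3, 3
  R[4]: 0, 0, 0, 1, 2, 3, 3, 3, 3, 3, 4
  R[5]: 0, 1, 1, 2, 3, 4, 4, 4, 4, 4, 5
  R[6]: 0, 1, 1, 2, 3, 4, 4, 4, 4, 5, 6
  R[7]: 0, 1, 1, 2, 3, 4, 4, 5, 5, 6, 7
  R[8]: 0, 1, 1, 2, 3, 4, 5, 6, 6, 7, 8
  R[9]: 0, 1, 2, 3, 4, 5, 6, 7, 7, 8, 9
  R[10]: 1, 2, 3, 4, 5, 6, 7, 8, 8, 9, 10
  R[11]: 1, 2, 3, 4, 5, 6, 7, 8, 9, 10, 11

so w = (4, 5, 6, 11, 2, 10, 8, 7, 3, 1, 9).

Fulton essential set (6 of the 28 Rothe cells):

[(4, 3, 0), (4, 10, 3), (6, 9, 4), (7, 7, 4), (8, 3, 1), (9, 1, 0)]


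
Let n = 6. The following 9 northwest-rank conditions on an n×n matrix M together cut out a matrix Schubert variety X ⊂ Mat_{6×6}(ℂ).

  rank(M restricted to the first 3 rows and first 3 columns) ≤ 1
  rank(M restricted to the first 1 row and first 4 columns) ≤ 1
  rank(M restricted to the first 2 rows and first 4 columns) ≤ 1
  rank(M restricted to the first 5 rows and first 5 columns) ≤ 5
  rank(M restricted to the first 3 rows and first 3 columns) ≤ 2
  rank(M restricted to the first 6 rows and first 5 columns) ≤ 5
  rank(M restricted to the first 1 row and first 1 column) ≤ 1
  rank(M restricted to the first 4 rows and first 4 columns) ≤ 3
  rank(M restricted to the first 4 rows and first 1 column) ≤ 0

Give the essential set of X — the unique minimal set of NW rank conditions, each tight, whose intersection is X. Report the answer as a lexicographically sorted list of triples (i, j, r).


Propagating the 9 rank bounds to every northwest block:

  R[1]: 0 1 1 1 1 1
  R[2]: 0 1 1 1 2 2
  R[3]: 0 1 1 2 3 3
  R[4]: 0 1 2 3 4 4
  R[5]: 1 2 3 4 5 5
  R[6]: 1 2 3 4 5 6

so w = (2, 5, 4, 3, 1, 6).

|D(w)|=7, |Ess(w)|=3:

[(2, 4, 1), (3, 3, 1), (4, 1, 0)]


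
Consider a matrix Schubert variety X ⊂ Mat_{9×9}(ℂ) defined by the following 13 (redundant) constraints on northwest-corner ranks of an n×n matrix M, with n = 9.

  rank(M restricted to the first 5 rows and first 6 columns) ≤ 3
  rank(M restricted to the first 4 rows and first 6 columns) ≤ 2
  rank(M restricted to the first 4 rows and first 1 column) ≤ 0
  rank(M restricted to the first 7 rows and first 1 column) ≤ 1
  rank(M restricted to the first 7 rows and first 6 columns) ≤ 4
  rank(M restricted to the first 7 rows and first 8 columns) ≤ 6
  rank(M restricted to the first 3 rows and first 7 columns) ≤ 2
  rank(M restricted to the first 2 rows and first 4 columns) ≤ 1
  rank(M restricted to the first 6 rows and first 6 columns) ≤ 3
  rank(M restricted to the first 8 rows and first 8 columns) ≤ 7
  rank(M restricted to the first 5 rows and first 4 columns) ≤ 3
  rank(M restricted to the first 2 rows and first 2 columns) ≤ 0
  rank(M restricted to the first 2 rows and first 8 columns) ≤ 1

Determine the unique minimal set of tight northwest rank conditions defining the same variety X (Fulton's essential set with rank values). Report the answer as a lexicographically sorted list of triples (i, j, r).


Computing R[i][j] = min implied NW-rank bound (n=9, 13 conditions):

  row 1: 0 | 0 | 1 | 1 | 1 | 1 | 1 | 1 | 1
  row 2: 0 | 0 | 1 | 1 | 1 | 1 | 1 | 1 | 2
  row 3: 0 | 1 | 2 | 2 | 2 | 2 | 2 | 2 | 3
  row 4: 0 | 1 | 2 | 2 | 2 | 2 | 3 | 3 | 4
  row 5: 1 | 2 | 3 | 3 | 3 | 3 | 4 | 4 | 5
  row 6: 1 | 2 | 3 | 3 | 3 | 3 | 4 | 5 | 6
  row 7: 1 | 2 | 3 | 4 | 4 | 4 | 5 | 6 | 7
  row 8: 1 | 2 | 3 | 4 | 5 | 5 | 6 | 7 | 8
  row 9: 1 | 2 | 3 | 4 | 5 | 6 | 7 | 8 | 9

giving w = (3, 9, 2, 7, 1, 8, 4, 5, 6) via Δ²R.

Fulton essential set (5 of the 17 Rothe cells):

[(2, 2, 0), (2, 8, 1), (4, 1, 0), (4, 6, 2), (6, 6, 3)]
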